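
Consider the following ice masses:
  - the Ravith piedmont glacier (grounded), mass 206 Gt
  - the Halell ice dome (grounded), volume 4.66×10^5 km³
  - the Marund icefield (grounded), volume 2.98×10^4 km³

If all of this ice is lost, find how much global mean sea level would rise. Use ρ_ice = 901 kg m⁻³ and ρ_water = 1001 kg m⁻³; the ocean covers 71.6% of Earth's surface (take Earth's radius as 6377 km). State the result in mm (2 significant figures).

Ravith: 206 Gt = 2.060×10^14 kg; dividing by ρ_w = 1001 kg m⁻³ gives 2.058×10^11 m³ of water.
Halell: 4.66×10^5 km³ × (901/1001) = 4.194×10^5 km³ of water.
Marund: 2.98×10^4 km³ × (901/1001) = 2.682×10^4 km³ of water.
Total added water ≈ 4.465×10^14 m³ over 3.66×10^14 m² → Δh = 1.22 m = 1200 mm.

≈ 1200 mm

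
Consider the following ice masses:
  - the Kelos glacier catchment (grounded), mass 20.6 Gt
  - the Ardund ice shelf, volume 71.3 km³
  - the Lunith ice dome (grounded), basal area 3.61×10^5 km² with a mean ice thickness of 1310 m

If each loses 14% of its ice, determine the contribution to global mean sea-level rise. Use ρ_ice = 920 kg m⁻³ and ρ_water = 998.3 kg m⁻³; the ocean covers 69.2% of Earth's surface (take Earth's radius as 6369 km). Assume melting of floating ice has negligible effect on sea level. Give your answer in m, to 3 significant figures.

≈ 0.173 m

Kelos: 0.14 × 20.6 Gt = 2.884×10^12 kg; dividing by ρ_w = 998.3 kg m⁻³ gives 2.889×10^9 m³ of water.
The Ardund ice shelf is floating and already displaces its own weight of water, so its melt adds essentially nothing to sea level.
Lunith: ice volume = 3.61×10^5 km² × 1310 m = 4.729×10^5 km³; 0.14 × 4.729×10^5 × (920/998.3) = 6.101×10^4 km³ of water.
Total added water ≈ 6.102×10^13 m³ over 3.53×10^14 m² → Δh = 0.173 m.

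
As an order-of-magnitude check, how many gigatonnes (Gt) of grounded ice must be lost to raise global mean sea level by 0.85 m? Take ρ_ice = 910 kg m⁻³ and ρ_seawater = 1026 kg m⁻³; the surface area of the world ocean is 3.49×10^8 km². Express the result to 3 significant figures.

≈ 3.04×10^5 Gt

Required water volume = Δh × A = 0.85 m × 3.49×10^14 m² = 2.966×10^14 m³.
ρ_w = 1026 kg m⁻³, so the mass of water = 2.966×10^14 m³ × 1026 kg m⁻³ = 3.044×10^17 kg = 3.04×10^5 Gt (and the same mass of ice, by conservation).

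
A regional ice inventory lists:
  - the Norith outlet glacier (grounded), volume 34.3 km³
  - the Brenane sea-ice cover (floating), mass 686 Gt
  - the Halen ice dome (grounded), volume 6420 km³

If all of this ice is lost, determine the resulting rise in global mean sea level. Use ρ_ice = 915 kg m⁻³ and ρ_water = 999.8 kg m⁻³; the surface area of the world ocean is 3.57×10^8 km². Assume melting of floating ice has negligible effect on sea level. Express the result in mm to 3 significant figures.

≈ 16.5 mm

Norith: 34.3 km³ × (915/999.8) = 31.39 km³ of water.
The Brenane sea-ice cover is floating and already displaces its own weight of water, so its melt adds essentially nothing to sea level.
Halen: 6420 km³ × (915/999.8) = 5875 km³ of water.
Total added water ≈ 5.907×10^12 m³ over 3.57×10^14 m² → Δh = 0.0165 m = 16.5 mm.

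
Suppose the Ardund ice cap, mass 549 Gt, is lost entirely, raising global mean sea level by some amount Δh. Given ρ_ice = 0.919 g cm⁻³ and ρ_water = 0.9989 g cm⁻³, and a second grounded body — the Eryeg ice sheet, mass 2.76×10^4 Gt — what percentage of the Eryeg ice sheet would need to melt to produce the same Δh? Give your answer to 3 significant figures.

Equal sea-level rise means equal mass of meltwater, i.e. equal mass of ice lost.
Ice mass of Ardund: 5.490×10^14 kg; ice mass of Eryeg: 2.760×10^16 kg.
Fraction required = 5.490×10^14 / 2.760×10^16 = 0.0199 → 1.99 %.

≈ 1.99 %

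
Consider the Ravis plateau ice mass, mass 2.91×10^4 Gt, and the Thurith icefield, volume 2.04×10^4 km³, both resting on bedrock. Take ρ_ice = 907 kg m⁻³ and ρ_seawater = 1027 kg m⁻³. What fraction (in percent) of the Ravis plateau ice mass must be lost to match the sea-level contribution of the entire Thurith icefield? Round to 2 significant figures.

≈ 64 %

Equal sea-level rise means equal mass of meltwater, i.e. equal mass of ice lost.
Ice mass of Thurith: 1.850×10^16 kg; ice mass of Ravis: 2.910×10^16 kg.
Fraction required = 1.850×10^16 / 2.910×10^16 = 0.636 → 64 %.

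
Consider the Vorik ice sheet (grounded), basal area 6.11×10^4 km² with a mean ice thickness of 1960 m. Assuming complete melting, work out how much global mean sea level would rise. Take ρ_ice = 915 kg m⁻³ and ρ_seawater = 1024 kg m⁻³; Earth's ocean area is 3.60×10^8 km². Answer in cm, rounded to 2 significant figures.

Vorik: ice volume = 6.11×10^4 km² × 1960 m = 1.198×10^5 km³; 1.198×10^5 × (915/1024) = 1.070×10^5 km³ of water.
Spread over 3.60×10^14 m² of ocean, Δh = 1.070×10^14 / 3.60×10^14 = 0.297 m = 30 cm.

≈ 30 cm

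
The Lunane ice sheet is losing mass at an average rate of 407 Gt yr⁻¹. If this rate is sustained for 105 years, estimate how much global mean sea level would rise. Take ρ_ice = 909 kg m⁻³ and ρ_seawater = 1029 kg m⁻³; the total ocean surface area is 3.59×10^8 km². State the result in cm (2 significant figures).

Total mass lost = 407 Gt/yr × 105 yr = 4.274×10^4 Gt = 4.274×10^16 kg.
ρ_w = 1029 kg m⁻³, so water volume = 4.274×10^16 / 1029 = 4.153×10^13 m³.
Δh = 4.153×10^13 / 3.59×10^14 = 0.116 m = 12 cm.

≈ 12 cm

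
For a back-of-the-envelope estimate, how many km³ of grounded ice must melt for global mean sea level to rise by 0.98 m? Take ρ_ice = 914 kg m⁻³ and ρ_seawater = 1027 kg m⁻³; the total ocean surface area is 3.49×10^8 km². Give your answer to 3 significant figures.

≈ 3.84×10^5 km³

Required water volume = Δh × A = 0.98 m × 3.49×10^14 m² = 3.420×10^14 m³ = 3.420×10^5 km³.
Ice volume = water volume × ρ_w/ρ_ice = 3.420×10^5 × 1027/914 = 3.84×10^5 km³.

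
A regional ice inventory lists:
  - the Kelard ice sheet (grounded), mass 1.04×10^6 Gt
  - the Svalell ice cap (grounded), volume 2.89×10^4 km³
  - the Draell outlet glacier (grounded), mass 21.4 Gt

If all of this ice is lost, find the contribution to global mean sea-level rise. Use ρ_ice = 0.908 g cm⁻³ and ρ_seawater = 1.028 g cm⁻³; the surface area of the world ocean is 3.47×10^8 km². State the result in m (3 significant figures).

Kelard: 1.04×10^6 Gt = 1.040×10^18 kg; dividing by ρ_w = 1.028 g cm⁻³ = 1028 kg m⁻³ gives 1.012×10^15 m³ of water.
Svalell: 2.89×10^4 km³ × (908/1028) = 2.553×10^4 km³ of water.
Draell: 21.4 Gt = 2.140×10^13 kg; dividing by ρ_w = 1028 kg m⁻³ gives 2.082×10^10 m³ of water.
Total added water ≈ 1.037×10^15 m³ over 3.47×10^14 m² → Δh = 2.99 m.

≈ 2.99 m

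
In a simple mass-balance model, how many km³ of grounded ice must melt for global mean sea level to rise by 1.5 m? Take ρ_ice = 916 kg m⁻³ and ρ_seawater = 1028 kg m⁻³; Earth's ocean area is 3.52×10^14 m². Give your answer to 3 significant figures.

Required water volume = Δh × A = 1.5 m × 3.52×10^14 m² = 5.280×10^14 m³ = 5.280×10^5 km³.
Ice volume = water volume × ρ_w/ρ_ice = 5.280×10^5 × 1028/916 = 5.93×10^5 km³.

≈ 5.93×10^5 km³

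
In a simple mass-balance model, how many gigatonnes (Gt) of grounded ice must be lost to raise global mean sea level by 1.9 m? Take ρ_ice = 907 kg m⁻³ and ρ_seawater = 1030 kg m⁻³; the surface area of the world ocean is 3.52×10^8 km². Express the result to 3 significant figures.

≈ 6.89×10^5 Gt

Required water volume = Δh × A = 1.9 m × 3.52×10^14 m² = 6.688×10^14 m³.
ρ_w = 1030 kg m⁻³, so the mass of water = 6.688×10^14 m³ × 1030 kg m⁻³ = 6.889×10^17 kg = 6.89×10^5 Gt (and the same mass of ice, by conservation).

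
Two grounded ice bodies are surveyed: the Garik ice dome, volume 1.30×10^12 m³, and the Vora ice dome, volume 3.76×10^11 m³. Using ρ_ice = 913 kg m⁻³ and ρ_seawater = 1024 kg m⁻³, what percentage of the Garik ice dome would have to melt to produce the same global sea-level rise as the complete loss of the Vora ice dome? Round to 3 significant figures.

Equal sea-level rise means equal mass of meltwater, i.e. equal mass of ice lost.
Ice mass of Vora: 3.433×10^14 kg; ice mass of Garik: 1.187×10^15 kg.
Fraction required = 3.433×10^14 / 1.187×10^15 = 0.289 → 28.9 %.

≈ 28.9 %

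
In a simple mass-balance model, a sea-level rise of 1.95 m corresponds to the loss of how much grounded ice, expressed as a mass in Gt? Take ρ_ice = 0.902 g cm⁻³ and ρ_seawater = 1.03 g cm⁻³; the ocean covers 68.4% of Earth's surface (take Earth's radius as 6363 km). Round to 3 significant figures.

Required water volume = Δh × A = 1.95 m × 3.48×10^14 m² = 6.786×10^14 m³.
ρ_w = 1.03 g cm⁻³ = 1030 kg m⁻³, so the mass of water = 6.786×10^14 m³ × 1030 kg m⁻³ = 6.990×10^17 kg = 6.99×10^5 Gt (and the same mass of ice, by conservation).

≈ 6.99×10^5 Gt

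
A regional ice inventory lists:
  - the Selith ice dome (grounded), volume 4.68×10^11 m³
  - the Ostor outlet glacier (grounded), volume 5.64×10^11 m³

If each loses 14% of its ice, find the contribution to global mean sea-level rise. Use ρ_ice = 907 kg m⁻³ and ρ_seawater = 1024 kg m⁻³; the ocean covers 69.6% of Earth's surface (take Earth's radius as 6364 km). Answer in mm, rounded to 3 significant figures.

≈ 0.361 mm

Selith: 0.14 × 4.68×10^11 m³ × (907/1024) = 5.803×10^10 m³ of water.
Ostor: 0.14 × 5.64×10^11 m³ × (907/1024) = 6.994×10^10 m³ of water.
Total added water ≈ 1.280×10^11 m³ over 3.54×10^14 m² → Δh = 3.61×10^-4 m = 0.361 mm.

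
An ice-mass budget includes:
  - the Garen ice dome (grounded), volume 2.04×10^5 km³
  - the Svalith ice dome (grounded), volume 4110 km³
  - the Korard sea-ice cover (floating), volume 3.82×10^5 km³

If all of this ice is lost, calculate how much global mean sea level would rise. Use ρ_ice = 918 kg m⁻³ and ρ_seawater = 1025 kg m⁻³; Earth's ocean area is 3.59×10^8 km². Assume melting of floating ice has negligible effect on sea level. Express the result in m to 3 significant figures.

Garen: 2.04×10^5 km³ × (918/1025) = 1.827×10^5 km³ of water.
Svalith: 4110 km³ × (918/1025) = 3681 km³ of water.
The Korard sea-ice cover is floating and already displaces its own weight of water, so its melt adds essentially nothing to sea level.
Total added water ≈ 1.864×10^14 m³ over 3.59×10^14 m² → Δh = 0.519 m.

≈ 0.519 m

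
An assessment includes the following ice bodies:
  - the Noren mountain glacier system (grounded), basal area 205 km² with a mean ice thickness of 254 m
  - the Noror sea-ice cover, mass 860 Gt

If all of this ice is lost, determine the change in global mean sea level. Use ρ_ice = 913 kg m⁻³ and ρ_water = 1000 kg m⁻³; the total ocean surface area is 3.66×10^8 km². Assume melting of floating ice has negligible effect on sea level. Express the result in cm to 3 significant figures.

≈ 0.0130 cm

Noren: ice volume = 205 km² × 254 m = 52.07 km³; 52.07 × (913/1000) = 47.54 km³ of water.
The Noror sea-ice cover is floating and already displaces its own weight of water, so its melt adds essentially nothing to sea level.
Total added water ≈ 4.754×10^10 m³ over 3.66×10^14 m² → Δh = 1.30×10^-4 m = 0.0130 cm.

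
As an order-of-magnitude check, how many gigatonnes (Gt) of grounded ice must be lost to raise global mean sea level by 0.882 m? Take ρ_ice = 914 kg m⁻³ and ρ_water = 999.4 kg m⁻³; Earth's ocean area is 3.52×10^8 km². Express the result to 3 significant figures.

≈ 3.10×10^5 Gt

Required water volume = Δh × A = 0.882 m × 3.52×10^14 m² = 3.105×10^14 m³.
ρ_w = 999.4 kg m⁻³, so the mass of water = 3.105×10^14 m³ × 999.4 kg m⁻³ = 3.103×10^17 kg = 3.10×10^5 Gt (and the same mass of ice, by conservation).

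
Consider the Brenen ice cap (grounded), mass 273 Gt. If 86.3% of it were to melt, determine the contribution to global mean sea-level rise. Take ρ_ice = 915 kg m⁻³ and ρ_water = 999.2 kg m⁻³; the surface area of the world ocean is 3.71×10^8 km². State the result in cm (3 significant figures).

Brenen: 0.863 × 273 Gt = 2.356×10^14 kg; dividing by ρ_w = 999.2 kg m⁻³ gives 2.358×10^11 m³ of water.
Spread over 3.71×10^14 m² of ocean, Δh = 2.358×10^11 / 3.71×10^14 = 6.36×10^-4 m = 0.0636 cm.

≈ 0.0636 cm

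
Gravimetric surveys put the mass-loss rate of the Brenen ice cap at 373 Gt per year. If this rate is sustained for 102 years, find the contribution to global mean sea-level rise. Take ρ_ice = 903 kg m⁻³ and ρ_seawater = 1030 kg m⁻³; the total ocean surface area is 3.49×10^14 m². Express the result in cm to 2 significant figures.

≈ 11 cm

Total mass lost = 373 Gt/yr × 102 yr = 3.805×10^4 Gt = 3.805×10^16 kg.
ρ_w = 1030 kg m⁻³, so water volume = 3.805×10^16 / 1030 = 3.694×10^13 m³.
Δh = 3.694×10^13 / 3.49×10^14 = 0.106 m = 11 cm.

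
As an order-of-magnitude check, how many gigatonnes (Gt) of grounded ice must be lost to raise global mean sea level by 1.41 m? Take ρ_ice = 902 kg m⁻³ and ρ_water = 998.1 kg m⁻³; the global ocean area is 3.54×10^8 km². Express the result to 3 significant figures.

Required water volume = Δh × A = 1.41 m × 3.54×10^14 m² = 4.991×10^14 m³.
ρ_w = 998.1 kg m⁻³, so the mass of water = 4.991×10^14 m³ × 998.1 kg m⁻³ = 4.982×10^17 kg = 4.98×10^5 Gt (and the same mass of ice, by conservation).

≈ 4.98×10^5 Gt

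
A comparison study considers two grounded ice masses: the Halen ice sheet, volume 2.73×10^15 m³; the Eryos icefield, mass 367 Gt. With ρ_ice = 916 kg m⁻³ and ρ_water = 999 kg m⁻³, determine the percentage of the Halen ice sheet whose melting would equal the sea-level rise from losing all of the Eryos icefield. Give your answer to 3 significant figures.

Equal sea-level rise means equal mass of meltwater, i.e. equal mass of ice lost.
Ice mass of Eryos: 3.670×10^14 kg; ice mass of Halen: 2.501×10^18 kg.
Fraction required = 3.670×10^14 / 2.501×10^18 = 1.47×10^-4 → 0.0147 %.

≈ 0.0147 %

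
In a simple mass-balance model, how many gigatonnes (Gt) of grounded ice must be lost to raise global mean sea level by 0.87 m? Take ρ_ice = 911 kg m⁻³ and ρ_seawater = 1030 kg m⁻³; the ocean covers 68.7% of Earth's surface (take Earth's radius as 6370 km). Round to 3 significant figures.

Required water volume = Δh × A = 0.87 m × 3.50×10^14 m² = 3.048×10^14 m³.
ρ_w = 1030 kg m⁻³, so the mass of water = 3.048×10^14 m³ × 1030 kg m⁻³ = 3.139×10^17 kg = 3.14×10^5 Gt (and the same mass of ice, by conservation).

≈ 3.14×10^5 Gt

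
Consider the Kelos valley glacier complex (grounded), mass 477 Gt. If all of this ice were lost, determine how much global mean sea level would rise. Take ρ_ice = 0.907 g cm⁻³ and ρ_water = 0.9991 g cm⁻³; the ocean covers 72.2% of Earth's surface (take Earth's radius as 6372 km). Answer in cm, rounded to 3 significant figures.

≈ 0.130 cm

Kelos: 477 Gt = 4.770×10^14 kg; dividing by ρ_w = 0.9991 g cm⁻³ = 999.1 kg m⁻³ gives 4.774×10^11 m³ of water.
Spread over 3.68×10^14 m² of ocean, Δh = 4.774×10^11 / 3.68×10^14 = 1.30×10^-3 m = 0.130 cm.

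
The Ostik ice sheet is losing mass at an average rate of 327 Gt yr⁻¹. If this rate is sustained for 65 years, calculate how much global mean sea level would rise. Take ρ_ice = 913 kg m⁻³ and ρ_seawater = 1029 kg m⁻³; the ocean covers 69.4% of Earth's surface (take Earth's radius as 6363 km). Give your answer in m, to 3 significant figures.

Total mass lost = 327 Gt/yr × 65 yr = 2.126×10^4 Gt = 2.126×10^16 kg.
ρ_w = 1029 kg m⁻³, so water volume = 2.126×10^16 / 1029 = 2.066×10^13 m³.
Δh = 2.066×10^13 / 3.53×10^14 = 0.0585 m.

≈ 0.0585 m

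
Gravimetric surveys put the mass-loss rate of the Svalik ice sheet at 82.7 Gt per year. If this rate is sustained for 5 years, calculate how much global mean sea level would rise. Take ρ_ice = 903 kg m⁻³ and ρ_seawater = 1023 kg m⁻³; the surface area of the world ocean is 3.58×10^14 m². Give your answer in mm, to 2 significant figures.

Total mass lost = 82.7 Gt/yr × 5 yr = 413.5 Gt = 4.135×10^14 kg.
ρ_w = 1023 kg m⁻³, so water volume = 4.135×10^14 / 1023 = 4.042×10^11 m³.
Δh = 4.042×10^11 / 3.58×10^14 = 1.13×10^-3 m = 1.1 mm.

≈ 1.1 mm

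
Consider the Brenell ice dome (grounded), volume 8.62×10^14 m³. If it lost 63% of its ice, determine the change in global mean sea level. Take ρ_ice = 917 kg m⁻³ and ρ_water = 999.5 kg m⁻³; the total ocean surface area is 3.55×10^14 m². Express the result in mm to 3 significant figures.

≈ 1400 mm

Brenell: 0.63 × 8.62×10^14 m³ × (917/999.5) = 4.982×10^14 m³ of water.
Spread over 3.55×10^14 m² of ocean, Δh = 4.982×10^14 / 3.55×10^14 = 1.40 m = 1400 mm.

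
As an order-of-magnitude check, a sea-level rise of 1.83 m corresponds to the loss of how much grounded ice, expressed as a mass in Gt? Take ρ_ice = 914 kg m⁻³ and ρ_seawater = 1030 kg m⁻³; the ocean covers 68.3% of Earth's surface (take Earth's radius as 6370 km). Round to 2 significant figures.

Required water volume = Δh × A = 1.83 m × 3.48×10^14 m² = 6.373×10^14 m³.
ρ_w = 1030 kg m⁻³, so the mass of water = 6.373×10^14 m³ × 1030 kg m⁻³ = 6.564×10^17 kg = 6.6×10^5 Gt (and the same mass of ice, by conservation).

≈ 6.6×10^5 Gt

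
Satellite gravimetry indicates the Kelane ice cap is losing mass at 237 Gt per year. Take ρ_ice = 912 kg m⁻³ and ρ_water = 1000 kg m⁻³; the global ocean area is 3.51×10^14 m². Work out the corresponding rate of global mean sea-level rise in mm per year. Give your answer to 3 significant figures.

≈ 0.675 mm/yr

ρ_w = 1000 kg m⁻³. Annual water volume added = 237 Gt / ρ_w = 2.370×10^14 kg / 1000 kg m⁻³ = 2.370×10^11 m³.
Δh per year = 2.370×10^11 / 3.51×10^14 = 6.75×10^-4 m = 0.675 mm.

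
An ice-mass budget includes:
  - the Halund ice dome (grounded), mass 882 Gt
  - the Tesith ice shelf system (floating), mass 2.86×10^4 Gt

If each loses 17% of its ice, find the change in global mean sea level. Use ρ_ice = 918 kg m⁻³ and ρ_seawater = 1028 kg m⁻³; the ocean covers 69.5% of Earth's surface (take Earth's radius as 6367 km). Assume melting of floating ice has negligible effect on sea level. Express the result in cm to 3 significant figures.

≈ 0.0412 cm

Halund: 0.17 × 882 Gt = 1.499×10^14 kg; dividing by ρ_w = 1028 kg m⁻³ gives 1.459×10^11 m³ of water.
The Tesith ice shelf system is floating and already displaces its own weight of water, so its melt adds essentially nothing to sea level.
Total added water ≈ 1.459×10^11 m³ over 3.54×10^14 m² → Δh = 4.12×10^-4 m = 0.0412 cm.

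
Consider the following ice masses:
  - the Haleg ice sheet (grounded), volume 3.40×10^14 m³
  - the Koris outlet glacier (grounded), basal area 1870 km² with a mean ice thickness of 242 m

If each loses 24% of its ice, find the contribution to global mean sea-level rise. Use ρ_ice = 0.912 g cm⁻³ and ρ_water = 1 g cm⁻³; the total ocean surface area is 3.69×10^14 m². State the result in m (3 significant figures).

Haleg: 0.24 × 3.40×10^14 m³ × (912/1000) = 7.442×10^13 m³ of water.
Koris: ice volume = 1870 km² × 242 m = 452.5 km³; 0.24 × 452.5 × (912/1000) = 99.05 km³ of water.
Total added water ≈ 7.452×10^13 m³ over 3.69×10^14 m² → Δh = 0.202 m.

≈ 0.202 m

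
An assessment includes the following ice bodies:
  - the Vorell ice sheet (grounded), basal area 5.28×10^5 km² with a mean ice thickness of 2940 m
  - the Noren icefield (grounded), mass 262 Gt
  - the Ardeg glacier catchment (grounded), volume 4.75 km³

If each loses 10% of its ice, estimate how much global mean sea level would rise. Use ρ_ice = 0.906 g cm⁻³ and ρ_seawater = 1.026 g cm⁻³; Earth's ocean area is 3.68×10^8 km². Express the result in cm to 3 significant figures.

≈ 37.3 cm

Vorell: ice volume = 5.28×10^5 km² × 2940 m = 1.552×10^6 km³; 0.1 × 1.552×10^6 × (906/1026) = 1.371×10^5 km³ of water.
Noren: 0.1 × 262 Gt = 2.620×10^13 kg; dividing by ρ_w = 1.026 g cm⁻³ = 1026 kg m⁻³ gives 2.554×10^10 m³ of water.
Ardeg: 0.1 × 4.75 km³ × (906/1026) = 0.4194 km³ of water.
Total added water ≈ 1.371×10^14 m³ over 3.68×10^14 m² → Δh = 0.373 m = 37.3 cm.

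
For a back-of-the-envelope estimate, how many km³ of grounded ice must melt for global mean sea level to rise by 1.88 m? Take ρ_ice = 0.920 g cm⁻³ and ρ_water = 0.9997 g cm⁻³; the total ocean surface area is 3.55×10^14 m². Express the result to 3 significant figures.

≈ 7.25×10^5 km³

Required water volume = Δh × A = 1.88 m × 3.55×10^14 m² = 6.674×10^14 m³ = 6.674×10^5 km³.
Ice volume = water volume × ρ_w/ρ_ice = 6.674×10^5 × 999.7/920 = 7.25×10^5 km³.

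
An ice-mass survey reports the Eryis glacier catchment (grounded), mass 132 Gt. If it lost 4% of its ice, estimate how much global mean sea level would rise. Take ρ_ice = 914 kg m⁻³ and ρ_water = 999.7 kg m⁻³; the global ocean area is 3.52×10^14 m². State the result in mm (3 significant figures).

≈ 0.0150 mm

Eryis: 0.04 × 132 Gt = 5.280×10^12 kg; dividing by ρ_w = 999.7 kg m⁻³ gives 5.282×10^9 m³ of water.
Spread over 3.52×10^14 m² of ocean, Δh = 5.282×10^9 / 3.52×10^14 = 1.50×10^-5 m = 0.0150 mm.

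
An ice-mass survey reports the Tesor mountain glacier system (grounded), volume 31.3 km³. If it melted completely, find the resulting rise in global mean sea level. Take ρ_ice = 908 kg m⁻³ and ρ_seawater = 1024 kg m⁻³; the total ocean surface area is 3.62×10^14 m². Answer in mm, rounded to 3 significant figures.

≈ 0.0767 mm

Tesor: 31.3 km³ × (908/1024) = 27.75 km³ of water.
Spread over 3.62×10^14 m² of ocean, Δh = 2.775×10^10 / 3.62×10^14 = 7.67×10^-5 m = 0.0767 mm.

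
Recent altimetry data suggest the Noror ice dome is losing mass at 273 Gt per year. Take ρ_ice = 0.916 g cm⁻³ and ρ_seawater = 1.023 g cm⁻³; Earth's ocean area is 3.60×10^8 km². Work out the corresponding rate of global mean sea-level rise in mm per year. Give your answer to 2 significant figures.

≈ 0.74 mm/yr

ρ_w = 1.023 g cm⁻³ = 1023 kg m⁻³. Annual water volume added = 273 Gt / ρ_w = 2.730×10^14 kg / 1023 kg m⁻³ = 2.669×10^11 m³.
Δh per year = 2.669×10^11 / 3.60×10^14 = 7.41×10^-4 m = 0.74 mm.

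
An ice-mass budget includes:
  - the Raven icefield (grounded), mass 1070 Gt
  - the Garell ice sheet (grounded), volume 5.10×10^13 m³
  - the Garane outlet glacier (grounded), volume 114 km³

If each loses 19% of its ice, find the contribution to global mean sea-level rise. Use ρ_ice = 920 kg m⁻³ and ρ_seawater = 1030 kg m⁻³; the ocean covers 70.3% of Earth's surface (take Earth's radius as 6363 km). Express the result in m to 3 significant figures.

Raven: 0.19 × 1070 Gt = 2.033×10^14 kg; dividing by ρ_w = 1030 kg m⁻³ gives 1.974×10^11 m³ of water.
Garell: 0.19 × 5.10×10^13 m³ × (920/1030) = 8.655×10^12 m³ of water.
Garane: 0.19 × 114 km³ × (920/1030) = 19.35 km³ of water.
Total added water ≈ 8.872×10^12 m³ over 3.58×10^14 m² → Δh = 0.0248 m.

≈ 0.0248 m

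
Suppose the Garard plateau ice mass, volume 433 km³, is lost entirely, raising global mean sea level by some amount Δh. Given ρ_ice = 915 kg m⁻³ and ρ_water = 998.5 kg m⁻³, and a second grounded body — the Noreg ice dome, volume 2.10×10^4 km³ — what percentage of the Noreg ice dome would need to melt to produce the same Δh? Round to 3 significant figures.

Equal sea-level rise means equal mass of meltwater, i.e. equal mass of ice lost.
Ice mass of Garard: 3.962×10^14 kg; ice mass of Noreg: 1.922×10^16 kg.
Fraction required = 3.962×10^14 / 1.922×10^16 = 0.0206 → 2.06 %.

≈ 2.06 %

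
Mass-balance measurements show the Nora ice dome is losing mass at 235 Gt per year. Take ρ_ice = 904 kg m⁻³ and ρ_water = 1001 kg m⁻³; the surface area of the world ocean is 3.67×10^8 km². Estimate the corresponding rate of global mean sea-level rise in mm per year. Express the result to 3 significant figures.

ρ_w = 1001 kg m⁻³. Annual water volume added = 235 Gt / ρ_w = 2.350×10^14 kg / 1001 kg m⁻³ = 2.348×10^11 m³.
Δh per year = 2.348×10^11 / 3.67×10^14 = 6.40×10^-4 m = 0.640 mm.

≈ 0.640 mm/yr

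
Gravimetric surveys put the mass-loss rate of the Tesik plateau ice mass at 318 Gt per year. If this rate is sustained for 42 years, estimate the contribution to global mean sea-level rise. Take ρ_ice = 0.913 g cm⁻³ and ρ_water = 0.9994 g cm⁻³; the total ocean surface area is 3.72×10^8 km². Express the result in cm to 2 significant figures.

≈ 3.6 cm

Total mass lost = 318 Gt/yr × 42 yr = 1.336×10^4 Gt = 1.336×10^16 kg.
ρ_w = 0.9994 g cm⁻³ = 999.4 kg m⁻³, so water volume = 1.336×10^16 / 999.4 = 1.336×10^13 m³.
Δh = 1.336×10^13 / 3.72×10^14 = 0.0359 m = 3.6 cm.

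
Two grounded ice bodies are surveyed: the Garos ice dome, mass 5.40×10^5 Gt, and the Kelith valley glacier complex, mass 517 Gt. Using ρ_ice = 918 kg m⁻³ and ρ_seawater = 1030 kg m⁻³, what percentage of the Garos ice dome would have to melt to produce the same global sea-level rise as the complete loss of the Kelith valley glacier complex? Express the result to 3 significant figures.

≈ 0.0957 %

Equal sea-level rise means equal mass of meltwater, i.e. equal mass of ice lost.
Ice mass of Kelith: 5.170×10^14 kg; ice mass of Garos: 5.400×10^17 kg.
Fraction required = 5.170×10^14 / 5.400×10^17 = 9.57×10^-4 → 0.0957 %.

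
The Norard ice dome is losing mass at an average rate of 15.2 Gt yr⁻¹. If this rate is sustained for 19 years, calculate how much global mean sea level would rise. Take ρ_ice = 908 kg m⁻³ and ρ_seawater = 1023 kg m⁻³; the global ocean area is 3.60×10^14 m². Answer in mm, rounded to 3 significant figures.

Total mass lost = 15.2 Gt/yr × 19 yr = 288.8 Gt = 2.888×10^14 kg.
ρ_w = 1023 kg m⁻³, so water volume = 2.888×10^14 / 1023 = 2.823×10^11 m³.
Δh = 2.823×10^11 / 3.60×10^14 = 7.84×10^-4 m = 0.784 mm.

≈ 0.784 mm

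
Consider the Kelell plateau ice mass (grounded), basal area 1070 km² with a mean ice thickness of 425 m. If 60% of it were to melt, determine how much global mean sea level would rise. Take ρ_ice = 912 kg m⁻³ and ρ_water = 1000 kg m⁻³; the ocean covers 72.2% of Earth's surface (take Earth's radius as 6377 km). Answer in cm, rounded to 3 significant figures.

Kelell: ice volume = 1070 km² × 425 m = 454.8 km³; 0.6 × 454.8 × (912/1000) = 248.8 km³ of water.
Spread over 3.69×10^14 m² of ocean, Δh = 2.488×10^11 / 3.69×10^14 = 6.74×10^-4 m = 0.0674 cm.

≈ 0.0674 cm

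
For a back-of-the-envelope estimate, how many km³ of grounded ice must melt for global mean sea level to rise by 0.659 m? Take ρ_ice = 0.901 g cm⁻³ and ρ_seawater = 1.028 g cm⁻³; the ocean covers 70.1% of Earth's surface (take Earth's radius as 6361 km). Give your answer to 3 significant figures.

Required water volume = Δh × A = 0.659 m × 3.56×10^14 m² = 2.349×10^14 m³ = 2.349×10^5 km³.
Ice volume = water volume × ρ_w/ρ_ice = 2.349×10^5 × 1028/901 = 2.68×10^5 km³.

≈ 2.68×10^5 km³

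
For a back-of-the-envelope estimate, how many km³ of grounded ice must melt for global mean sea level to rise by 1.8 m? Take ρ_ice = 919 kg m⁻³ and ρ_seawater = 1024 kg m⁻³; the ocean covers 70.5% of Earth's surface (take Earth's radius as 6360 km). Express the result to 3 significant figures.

Required water volume = Δh × A = 1.8 m × 3.58×10^14 m² = 6.450×10^14 m³ = 6.450×10^5 km³.
Ice volume = water volume × ρ_w/ρ_ice = 6.450×10^5 × 1024/919 = 7.19×10^5 km³.

≈ 7.19×10^5 km³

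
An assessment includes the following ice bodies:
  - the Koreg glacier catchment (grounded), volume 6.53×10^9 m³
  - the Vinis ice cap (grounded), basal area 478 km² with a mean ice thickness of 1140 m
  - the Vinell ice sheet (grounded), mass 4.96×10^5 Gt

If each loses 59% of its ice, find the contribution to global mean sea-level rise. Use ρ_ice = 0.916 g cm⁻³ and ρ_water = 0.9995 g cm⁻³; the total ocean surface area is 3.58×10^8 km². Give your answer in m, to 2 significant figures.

≈ 0.82 m

Koreg: 0.59 × 6.53×10^9 m³ × (916/999.5) = 3.531×10^9 m³ of water.
Vinis: ice volume = 478 km² × 1140 m = 544.9 km³; 0.59 × 544.9 × (916/999.5) = 294.6 km³ of water.
Vinell: 0.59 × 4.96×10^5 Gt = 2.926×10^17 kg; dividing by ρ_w = 0.9995 g cm⁻³ = 999.5 kg m⁻³ gives 2.928×10^14 m³ of water.
Total added water ≈ 2.931×10^14 m³ over 3.58×10^14 m² → Δh = 0.819 m.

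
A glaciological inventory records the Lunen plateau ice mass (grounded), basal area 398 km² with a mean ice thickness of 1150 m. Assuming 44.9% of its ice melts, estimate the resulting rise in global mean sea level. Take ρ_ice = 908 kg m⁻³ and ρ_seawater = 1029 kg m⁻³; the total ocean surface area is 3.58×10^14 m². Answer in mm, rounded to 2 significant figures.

≈ 0.51 mm

Lunen: ice volume = 398 km² × 1150 m = 457.7 km³; 0.449 × 457.7 × (908/1029) = 181.3 km³ of water.
Spread over 3.58×10^14 m² of ocean, Δh = 1.813×10^11 / 3.58×10^14 = 5.07×10^-4 m = 0.51 mm.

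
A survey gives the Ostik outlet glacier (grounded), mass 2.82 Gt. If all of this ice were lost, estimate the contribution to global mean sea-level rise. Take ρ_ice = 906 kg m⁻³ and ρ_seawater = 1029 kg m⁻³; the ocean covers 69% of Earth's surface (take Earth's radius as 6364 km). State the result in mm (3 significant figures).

≈ 7.80×10^-3 mm

Ostik: 2.82 Gt = 2.820×10^12 kg; dividing by ρ_w = 1029 kg m⁻³ gives 2.741×10^9 m³ of water.
Spread over 3.51×10^14 m² of ocean, Δh = 2.741×10^9 / 3.51×10^14 = 7.80×10^-6 m = 7.80×10^-3 mm.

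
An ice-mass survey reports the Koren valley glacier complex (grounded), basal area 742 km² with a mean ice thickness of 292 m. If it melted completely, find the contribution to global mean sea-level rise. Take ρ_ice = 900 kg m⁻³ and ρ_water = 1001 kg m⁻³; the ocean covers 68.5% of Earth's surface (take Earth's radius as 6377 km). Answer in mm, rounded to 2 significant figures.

≈ 0.56 mm

Koren: ice volume = 742 km² × 292 m = 216.7 km³; 216.7 × (900/1001) = 194.8 km³ of water.
Spread over 3.50×10^14 m² of ocean, Δh = 1.948×10^11 / 3.50×10^14 = 5.56×10^-4 m = 0.56 mm.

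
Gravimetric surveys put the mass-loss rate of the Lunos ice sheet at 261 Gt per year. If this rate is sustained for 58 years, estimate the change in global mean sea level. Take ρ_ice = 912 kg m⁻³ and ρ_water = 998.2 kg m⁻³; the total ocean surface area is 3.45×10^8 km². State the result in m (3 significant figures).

≈ 0.0440 m

Total mass lost = 261 Gt/yr × 58 yr = 1.514×10^4 Gt = 1.514×10^16 kg.
ρ_w = 998.2 kg m⁻³, so water volume = 1.514×10^16 / 998.2 = 1.517×10^13 m³.
Δh = 1.517×10^13 / 3.45×10^14 = 0.0440 m.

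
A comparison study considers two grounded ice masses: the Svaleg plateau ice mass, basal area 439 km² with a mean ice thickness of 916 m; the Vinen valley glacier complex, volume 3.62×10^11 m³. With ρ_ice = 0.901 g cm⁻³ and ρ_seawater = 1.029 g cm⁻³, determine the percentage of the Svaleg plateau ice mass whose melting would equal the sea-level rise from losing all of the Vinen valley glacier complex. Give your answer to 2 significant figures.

≈ 90 %

Equal sea-level rise means equal mass of meltwater, i.e. equal mass of ice lost.
Ice mass of Vinen: 3.262×10^14 kg; ice mass of Svaleg: 3.623×10^14 kg.
Fraction required = 3.262×10^14 / 3.623×10^14 = 0.900 → 90 %.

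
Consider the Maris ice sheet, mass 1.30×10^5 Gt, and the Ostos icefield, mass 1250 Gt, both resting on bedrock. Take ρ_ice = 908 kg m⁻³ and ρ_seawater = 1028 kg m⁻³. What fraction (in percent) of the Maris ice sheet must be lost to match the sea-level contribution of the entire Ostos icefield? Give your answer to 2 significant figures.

Equal sea-level rise means equal mass of meltwater, i.e. equal mass of ice lost.
Ice mass of Ostos: 1.250×10^15 kg; ice mass of Maris: 1.300×10^17 kg.
Fraction required = 1.250×10^15 / 1.300×10^17 = 9.62×10^-3 → 0.96 %.

≈ 0.96 %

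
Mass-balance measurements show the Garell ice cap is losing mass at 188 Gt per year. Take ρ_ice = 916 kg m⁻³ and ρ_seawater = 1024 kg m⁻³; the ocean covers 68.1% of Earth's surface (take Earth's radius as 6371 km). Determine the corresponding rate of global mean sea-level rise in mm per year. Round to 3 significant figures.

≈ 0.529 mm/yr

ρ_w = 1024 kg m⁻³. Annual water volume added = 188 Gt / ρ_w = 1.880×10^14 kg / 1024 kg m⁻³ = 1.836×10^11 m³.
Δh per year = 1.836×10^11 / 3.47×10^14 = 5.29×10^-4 m = 0.529 mm.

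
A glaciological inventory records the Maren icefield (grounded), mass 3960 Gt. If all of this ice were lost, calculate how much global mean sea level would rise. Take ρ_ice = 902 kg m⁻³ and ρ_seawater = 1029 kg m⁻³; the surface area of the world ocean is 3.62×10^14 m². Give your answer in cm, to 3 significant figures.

≈ 1.06 cm

Maren: 3960 Gt = 3.960×10^15 kg; dividing by ρ_w = 1029 kg m⁻³ gives 3.848×10^12 m³ of water.
Spread over 3.62×10^14 m² of ocean, Δh = 3.848×10^12 / 3.62×10^14 = 0.0106 m = 1.06 cm.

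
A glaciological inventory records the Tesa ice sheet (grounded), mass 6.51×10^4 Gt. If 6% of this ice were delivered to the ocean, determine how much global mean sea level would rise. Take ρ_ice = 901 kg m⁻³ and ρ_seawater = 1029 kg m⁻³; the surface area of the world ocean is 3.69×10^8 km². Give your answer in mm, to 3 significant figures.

≈ 10.3 mm

Tesa: 0.06 × 6.51×10^4 Gt = 3.906×10^15 kg; dividing by ρ_w = 1029 kg m⁻³ gives 3.796×10^12 m³ of water.
Spread over 3.69×10^14 m² of ocean, Δh = 3.796×10^12 / 3.69×10^14 = 0.0103 m = 10.3 mm.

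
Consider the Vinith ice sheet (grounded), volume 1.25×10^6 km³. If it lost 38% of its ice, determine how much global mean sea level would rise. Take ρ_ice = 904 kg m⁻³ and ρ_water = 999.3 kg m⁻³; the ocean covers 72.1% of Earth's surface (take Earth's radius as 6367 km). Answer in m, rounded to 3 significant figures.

Vinith: 0.38 × 1.25×10^6 km³ × (904/999.3) = 4.297×10^5 km³ of water.
Spread over 3.67×10^14 m² of ocean, Δh = 4.297×10^14 / 3.67×10^14 = 1.17 m.

≈ 1.17 m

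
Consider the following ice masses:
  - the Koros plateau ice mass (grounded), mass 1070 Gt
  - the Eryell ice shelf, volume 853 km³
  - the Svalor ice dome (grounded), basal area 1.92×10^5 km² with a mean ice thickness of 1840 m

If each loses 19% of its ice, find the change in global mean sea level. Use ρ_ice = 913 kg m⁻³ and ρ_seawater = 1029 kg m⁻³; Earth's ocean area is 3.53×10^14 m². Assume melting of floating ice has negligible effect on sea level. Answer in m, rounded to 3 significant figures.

≈ 0.169 m

Koros: 0.19 × 1070 Gt = 2.033×10^14 kg; dividing by ρ_w = 1029 kg m⁻³ gives 1.976×10^11 m³ of water.
The Eryell ice shelf is floating and already displaces its own weight of water, so its melt adds essentially nothing to sea level.
Svalor: ice volume = 1.92×10^5 km² × 1840 m = 3.533×10^5 km³; 0.19 × 3.533×10^5 × (913/1029) = 5.956×10^4 km³ of water.
Total added water ≈ 5.975×10^13 m³ over 3.53×10^14 m² → Δh = 0.169 m.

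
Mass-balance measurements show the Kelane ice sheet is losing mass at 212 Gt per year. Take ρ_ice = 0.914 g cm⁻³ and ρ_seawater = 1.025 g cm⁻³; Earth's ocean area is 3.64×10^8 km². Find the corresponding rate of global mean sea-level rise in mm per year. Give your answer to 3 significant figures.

≈ 0.568 mm/yr

ρ_w = 1.025 g cm⁻³ = 1025 kg m⁻³. Annual water volume added = 212 Gt / ρ_w = 2.120×10^14 kg / 1025 kg m⁻³ = 2.068×10^11 m³.
Δh per year = 2.068×10^11 / 3.64×10^14 = 5.68×10^-4 m = 0.568 mm.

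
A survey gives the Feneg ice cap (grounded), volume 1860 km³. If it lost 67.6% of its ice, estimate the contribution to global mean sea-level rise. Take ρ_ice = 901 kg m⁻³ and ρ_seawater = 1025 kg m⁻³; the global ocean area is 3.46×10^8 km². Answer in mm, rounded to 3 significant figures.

Feneg: 0.676 × 1860 km³ × (901/1025) = 1105 km³ of water.
Spread over 3.46×10^14 m² of ocean, Δh = 1.105×10^12 / 3.46×10^14 = 3.19×10^-3 m = 3.19 mm.

≈ 3.19 mm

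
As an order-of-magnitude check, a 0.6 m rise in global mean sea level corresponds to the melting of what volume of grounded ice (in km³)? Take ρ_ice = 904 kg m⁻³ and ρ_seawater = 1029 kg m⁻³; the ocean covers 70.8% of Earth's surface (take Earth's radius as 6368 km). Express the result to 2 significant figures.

Required water volume = Δh × A = 0.6 m × 3.61×10^14 m² = 2.165×10^14 m³ = 2.165×10^5 km³.
Ice volume = water volume × ρ_w/ρ_ice = 2.165×10^5 × 1029/904 = 2.5×10^5 km³.

≈ 2.5×10^5 km³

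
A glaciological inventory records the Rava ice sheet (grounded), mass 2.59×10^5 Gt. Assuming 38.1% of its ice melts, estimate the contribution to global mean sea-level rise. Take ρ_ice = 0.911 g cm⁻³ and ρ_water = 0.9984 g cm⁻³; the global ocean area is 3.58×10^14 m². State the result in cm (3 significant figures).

Rava: 0.381 × 2.59×10^5 Gt = 9.868×10^16 kg; dividing by ρ_w = 0.9984 g cm⁻³ = 998.4 kg m⁻³ gives 9.884×10^13 m³ of water.
Spread over 3.58×10^14 m² of ocean, Δh = 9.884×10^13 / 3.58×10^14 = 0.276 m = 27.6 cm.

≈ 27.6 cm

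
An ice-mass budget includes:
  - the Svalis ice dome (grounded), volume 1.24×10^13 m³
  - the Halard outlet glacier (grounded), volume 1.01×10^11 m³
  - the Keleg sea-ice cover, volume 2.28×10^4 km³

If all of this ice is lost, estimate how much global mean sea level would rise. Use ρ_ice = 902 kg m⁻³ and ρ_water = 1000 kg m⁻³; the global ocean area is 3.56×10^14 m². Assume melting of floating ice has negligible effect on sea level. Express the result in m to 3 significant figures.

Svalis: 1.24×10^13 m³ × (902/1000) = 1.118×10^13 m³ of water.
Halard: 1.01×10^11 m³ × (902/1000) = 9.110×10^10 m³ of water.
The Keleg sea-ice cover is floating and already displaces its own weight of water, so its melt adds essentially nothing to sea level.
Total added water ≈ 1.128×10^13 m³ over 3.56×10^14 m² → Δh = 0.0317 m.

≈ 0.0317 m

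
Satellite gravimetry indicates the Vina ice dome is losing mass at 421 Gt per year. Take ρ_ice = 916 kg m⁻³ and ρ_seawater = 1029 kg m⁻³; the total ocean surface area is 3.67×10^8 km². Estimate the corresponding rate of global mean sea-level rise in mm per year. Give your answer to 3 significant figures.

≈ 1.11 mm/yr

ρ_w = 1029 kg m⁻³. Annual water volume added = 421 Gt / ρ_w = 4.210×10^14 kg / 1029 kg m⁻³ = 4.091×10^11 m³.
Δh per year = 4.091×10^11 / 3.67×10^14 = 1.11×10^-3 m = 1.11 mm.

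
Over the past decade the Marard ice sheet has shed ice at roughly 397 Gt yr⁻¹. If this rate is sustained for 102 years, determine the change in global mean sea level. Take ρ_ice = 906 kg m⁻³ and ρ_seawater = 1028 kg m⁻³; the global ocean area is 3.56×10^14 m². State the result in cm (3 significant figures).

≈ 11.1 cm

Total mass lost = 397 Gt/yr × 102 yr = 4.049×10^4 Gt = 4.049×10^16 kg.
ρ_w = 1028 kg m⁻³, so water volume = 4.049×10^16 / 1028 = 3.939×10^13 m³.
Δh = 3.939×10^13 / 3.56×10^14 = 0.111 m = 11.1 cm.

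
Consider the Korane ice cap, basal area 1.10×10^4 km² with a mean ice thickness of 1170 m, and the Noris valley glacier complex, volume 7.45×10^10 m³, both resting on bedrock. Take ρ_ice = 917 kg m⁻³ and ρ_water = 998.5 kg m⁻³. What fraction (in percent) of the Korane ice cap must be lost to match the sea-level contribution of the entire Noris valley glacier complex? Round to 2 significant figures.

≈ 0.58 %

Equal sea-level rise means equal mass of meltwater, i.e. equal mass of ice lost.
Ice mass of Noris: 6.832×10^13 kg; ice mass of Korane: 1.180×10^16 kg.
Fraction required = 6.832×10^13 / 1.180×10^16 = 5.79×10^-3 → 0.58 %.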